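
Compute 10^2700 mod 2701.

2554

10^1 ≡ 10 (mod 2701)
10^2 ≡ 10^2 = 100 ≡ 100 (mod 2701)
10^4 ≡ 100^2 = 10000 ≡ 1897 (mod 2701)
10^8 ≡ 1897^2 = 3598609 ≡ 877 (mod 2701)
10^16 ≡ 877^2 = 769129 ≡ 2045 (mod 2701)
10^32 ≡ 2045^2 = 4182025 ≡ 877 (mod 2701)
10^64 ≡ 877^2 = 769129 ≡ 2045 (mod 2701)
10^128 ≡ 2045^2 = 4182025 ≡ 877 (mod 2701)
10^256 ≡ 877^2 = 769129 ≡ 2045 (mod 2701)
10^512 ≡ 2045^2 = 4182025 ≡ 877 (mod 2701)
10^1024 ≡ 877^2 = 769129 ≡ 2045 (mod 2701)
10^2048 ≡ 2045^2 = 4182025 ≡ 877 (mod 2701)
2700 = 2048 + 512 + 128 + 8 + 4 in binary powers of 2.
So 10^2700 ≡ 877 · 877 · 877 · 877 · 1897 ≡ 2554 (mod 2701).
Since 2554 ≠ 1, base 10 is a Fermat witness: 2701 is composite.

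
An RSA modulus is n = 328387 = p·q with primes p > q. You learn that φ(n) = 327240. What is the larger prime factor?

φ(n) = (p−1)(q−1) = n − (p+q) + 1, so p + q = 328387 − 327240 + 1 = 1148.
p and q are the roots of t² − 1148t + 328387 = 0.
Discriminant: 1148² − 4·328387 = 1317904 − 1313548 = 4356; √4356 = 66.
q = (1148 − 66)/2 = 541, p = (1148 + 66)/2 = 607.
Check: 541 · 607 = 328387.

607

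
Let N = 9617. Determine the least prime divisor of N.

9617 is odd.
Digit sum 23, not divisible by 3.
Ends in 7: not divisible by 5.
7: 9617 = 7·1373 + 6
11: 9617 = 11·874 + 3
13: 9617 = 13·739 + 10
17: 9617 = 17·565 + 12
19: 9617 = 19·506 + 3
23: 9617 = 23·418 + 3
29: 9617 = 29·331 + 18
31: 9617 = 31·310 + 7
37: 9617 = 37·259 + 34
41: 9617 = 41·234 + 23
43: 9617 = 43·223 + 28
47: 9617 = 47·204 + 29
53: 9617 = 53·181 + 24
59: 9617 = 59·163

59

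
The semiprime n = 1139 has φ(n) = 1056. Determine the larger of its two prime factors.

φ(n) = (p−1)(q−1) = n − (p+q) + 1, so p + q = 1139 − 1056 + 1 = 84.
p and q are the roots of t² − 84t + 1139 = 0.
Discriminant: 84² − 4·1139 = 7056 − 4556 = 2500; √2500 = 50.
q = (84 − 50)/2 = 17, p = (84 + 50)/2 = 67.
Check: 17 · 67 = 1139.

67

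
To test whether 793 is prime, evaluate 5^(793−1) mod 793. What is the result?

508

5^1 ≡ 5 (mod 793)
5^2 ≡ 5^2 = 25 ≡ 25 (mod 793)
5^4 ≡ 25^2 = 625 ≡ 625 (mod 793)
5^8 ≡ 625^2 = 390625 ≡ 469 (mod 793)
5^16 ≡ 469^2 = 219961 ≡ 300 (mod 793)
5^32 ≡ 300^2 = 90000 ≡ 391 (mod 793)
5^64 ≡ 391^2 = 152881 ≡ 625 (mod 793)
5^128 ≡ 625^2 = 390625 ≡ 469 (mod 793)
5^256 ≡ 469^2 = 219961 ≡ 300 (mod 793)
5^512 ≡ 300^2 = 90000 ≡ 391 (mod 793)
792 = 512 + 256 + 16 + 8 in binary powers of 2.
So 5^792 ≡ 391 · 300 · 300 · 469 ≡ 508 (mod 793).
Since 508 ≠ 1, base 5 is a Fermat witness: 793 is composite.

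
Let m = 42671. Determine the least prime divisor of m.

71

42671 is odd.
Digit sum 20, not divisible by 3.
Ends in 1: not divisible by 5.
7: 42671 = 7·6095 + 6
11: 42671 = 11·3879 + 2
13: 42671 = 13·3282 + 5
17: 42671 = 17·2510 + 1
19: 42671 = 19·2245 + 16
23: 42671 = 23·1855 + 6
29: 42671 = 29·1471 + 12
31: 42671 = 31·1376 + 15
37: 42671 = 37·1153 + 10
41: 42671 = 41·1040 + 31
43: 42671 = 43·992 + 15
47: 42671 = 47·907 + 42
53: 42671 = 53·805 + 6
59: 42671 = 59·723 + 14
61: 42671 = 61·699 + 32
67: 42671 = 67·636 + 59
71: 42671 = 71·601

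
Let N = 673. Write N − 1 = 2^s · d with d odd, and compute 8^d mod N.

673 − 1 = 672 = 2^5 · 21, so d = 21.
8^1 ≡ 8 (mod 673)
8^2 ≡ 8^2 = 64 ≡ 64 (mod 673)
8^4 ≡ 64^2 = 4096 ≡ 58 (mod 673)
8^8 ≡ 58^2 = 3364 ≡ 672 (mod 673)
8^16 ≡ 672^2 = 451584 ≡ 1 (mod 673)
21 = 16 + 4 + 1 in binary powers of 2.
So 8^21 ≡ 1 · 58 · 8 ≡ 464 (mod 673).
Squaring chain: 464 → 609 → 58 → 672 → 1; reaches −1, so base 8 does not prove 673 composite.

464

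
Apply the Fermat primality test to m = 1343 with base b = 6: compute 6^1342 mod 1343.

6^1 ≡ 6 (mod 1343)
6^2 ≡ 6^2 = 36 ≡ 36 (mod 1343)
6^4 ≡ 36^2 = 1296 ≡ 1296 (mod 1343)
6^8 ≡ 1296^2 = 1679616 ≡ 866 (mod 1343)
6^16 ≡ 866^2 = 749956 ≡ 562 (mod 1343)
6^32 ≡ 562^2 = 315844 ≡ 239 (mod 1343)
6^64 ≡ 239^2 = 57121 ≡ 715 (mod 1343)
6^128 ≡ 715^2 = 511225 ≡ 885 (mod 1343)
6^256 ≡ 885^2 = 783225 ≡ 256 (mod 1343)
6^512 ≡ 256^2 = 65536 ≡ 1072 (mod 1343)
6^1024 ≡ 1072^2 = 1149184 ≡ 919 (mod 1343)
1342 = 1024 + 256 + 32 + 16 + 8 + 4 + 2 in binary powers of 2.
So 6^1342 ≡ 919 · 256 · 239 · 562 · 866 · 1296 · 36 ≡ 9 (mod 1343).
Since 9 ≠ 1, base 6 is a Fermat witness: 1343 is composite.

9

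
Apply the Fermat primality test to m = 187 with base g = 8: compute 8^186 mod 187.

8^1 ≡ 8 (mod 187)
8^2 ≡ 8^2 = 64 ≡ 64 (mod 187)
8^4 ≡ 64^2 = 4096 ≡ 169 (mod 187)
8^8 ≡ 169^2 = 28561 ≡ 137 (mod 187)
8^16 ≡ 137^2 = 18769 ≡ 69 (mod 187)
8^32 ≡ 69^2 = 4761 ≡ 86 (mod 187)
8^64 ≡ 86^2 = 7396 ≡ 103 (mod 187)
8^128 ≡ 103^2 = 10609 ≡ 137 (mod 187)
186 = 128 + 32 + 16 + 8 + 2 in binary powers of 2.
So 8^186 ≡ 137 · 86 · 69 · 137 · 64 ≡ 47 (mod 187).
Since 47 ≠ 1, base 8 is a Fermat witness: 187 is composite.

47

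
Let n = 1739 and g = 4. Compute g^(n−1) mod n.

995

4^1 ≡ 4 (mod 1739)
4^2 ≡ 4^2 = 16 ≡ 16 (mod 1739)
4^4 ≡ 16^2 = 256 ≡ 256 (mod 1739)
4^8 ≡ 256^2 = 65536 ≡ 1193 (mod 1739)
4^16 ≡ 1193^2 = 1423249 ≡ 747 (mod 1739)
4^32 ≡ 747^2 = 558009 ≡ 1529 (mod 1739)
4^64 ≡ 1529^2 = 2337841 ≡ 625 (mod 1739)
4^128 ≡ 625^2 = 390625 ≡ 1089 (mod 1739)
4^256 ≡ 1089^2 = 1185921 ≡ 1662 (mod 1739)
4^512 ≡ 1662^2 = 2762244 ≡ 712 (mod 1739)
4^1024 ≡ 712^2 = 506944 ≡ 895 (mod 1739)
1738 = 1024 + 512 + 128 + 64 + 8 + 2 in binary powers of 2.
So 4^1738 ≡ 895 · 712 · 1089 · 625 · 1193 · 16 ≡ 995 (mod 1739).
Since 995 ≠ 1, base 4 is a Fermat witness: 1739 is composite.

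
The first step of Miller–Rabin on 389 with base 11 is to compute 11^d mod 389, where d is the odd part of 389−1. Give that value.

389 − 1 = 388 = 2^2 · 97, so d = 97.
11^1 ≡ 11 (mod 389)
11^2 ≡ 11^2 = 121 ≡ 121 (mod 389)
11^4 ≡ 121^2 = 14641 ≡ 248 (mod 389)
11^8 ≡ 248^2 = 61504 ≡ 42 (mod 389)
11^16 ≡ 42^2 = 1764 ≡ 208 (mod 389)
11^32 ≡ 208^2 = 43264 ≡ 85 (mod 389)
11^64 ≡ 85^2 = 7225 ≡ 223 (mod 389)
97 = 64 + 32 + 1 in binary powers of 2.
So 11^97 ≡ 223 · 85 · 11 ≡ 1 (mod 389).
Since 11^d ≡ 1 (mod 389), base 11 does not prove 389 composite.

1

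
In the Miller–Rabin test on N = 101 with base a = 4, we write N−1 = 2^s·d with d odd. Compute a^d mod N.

101 − 1 = 100 = 2^2 · 25, so d = 25.
4^1 ≡ 4 (mod 101)
4^2 ≡ 4^2 = 16 ≡ 16 (mod 101)
4^4 ≡ 16^2 = 256 ≡ 54 (mod 101)
4^8 ≡ 54^2 = 2916 ≡ 88 (mod 101)
4^16 ≡ 88^2 = 7744 ≡ 68 (mod 101)
25 = 16 + 8 + 1 in binary powers of 2.
So 4^25 ≡ 68 · 88 · 4 ≡ 100 (mod 101).
Since 4^d ≡ 100 (mod 101), base 4 does not prove 101 composite.

100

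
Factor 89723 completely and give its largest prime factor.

83

89723 = 23 · 3901
3901 = 47 · 83
83 is prime.
So 89723 = 23 · 47 · 83; the largest prime factor is 83.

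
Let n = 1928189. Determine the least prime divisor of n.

1928189 is odd.
Digit sum 38, not divisible by 3.
Ends in 9: not divisible by 5.
7: 1928189 = 7·275455 + 4
11: 1928189 = 11·175289 + 10
13: 1928189 = 13·148322 + 3
17: 1928189 = 17·113422 + 15
19: 1928189 = 19·101483 + 12
23: 1928189 = 23·83834 + 7
29: 1928189 = 29·66489 + 8
31: 1928189 = 31·62199 + 20
37: 1928189 = 37·52113 + 8
41: 1928189 = 41·47029

41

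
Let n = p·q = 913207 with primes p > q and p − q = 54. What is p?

983

Since p = q + 54, we have 913207 = q(q + 54), so q² + 54q − 913207 = 0.
Discriminant: 54² + 4·913207 = 2916 + 3652828 = 3655744; √3655744 = 1912.
q = (−54 + 1912)/2 = 929, and p = q + 54 = 983.
Check: 929 · 983 = 913207.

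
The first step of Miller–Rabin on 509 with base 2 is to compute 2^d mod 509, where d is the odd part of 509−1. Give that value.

301

509 − 1 = 508 = 2^2 · 127, so d = 127.
2^1 ≡ 2 (mod 509)
2^2 ≡ 2^2 = 4 ≡ 4 (mod 509)
2^4 ≡ 4^2 = 16 ≡ 16 (mod 509)
2^8 ≡ 16^2 = 256 ≡ 256 (mod 509)
2^16 ≡ 256^2 = 65536 ≡ 384 (mod 509)
2^32 ≡ 384^2 = 147456 ≡ 355 (mod 509)
2^64 ≡ 355^2 = 126025 ≡ 302 (mod 509)
127 = 64 + 32 + 16 + 8 + 4 + 2 + 1 in binary powers of 2.
So 2^127 ≡ 302 · 355 · 384 · 256 · 16 · 4 · 2 ≡ 301 (mod 509).
Squaring chain: 301 → 508; reaches −1, so base 2 does not prove 509 composite.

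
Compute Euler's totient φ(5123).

Factor: 5123 = 47 · 109.
φ(5123) = (47−1) · (109−1) = 46 · 108 = 4968.

4968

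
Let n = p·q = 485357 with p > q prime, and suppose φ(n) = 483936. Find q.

φ(n) = (p−1)(q−1) = n − (p+q) + 1, so p + q = 485357 − 483936 + 1 = 1422.
p and q are the roots of t² − 1422t + 485357 = 0.
Discriminant: 1422² − 4·485357 = 2022084 − 1941428 = 80656; √80656 = 284.
q = (1422 − 284)/2 = 569, p = (1422 + 284)/2 = 853.
Check: 569 · 853 = 485357.

569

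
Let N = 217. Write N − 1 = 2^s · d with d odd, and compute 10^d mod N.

217 − 1 = 216 = 2^3 · 27, so d = 27.
10^1 ≡ 10 (mod 217)
10^2 ≡ 10^2 = 100 ≡ 100 (mod 217)
10^4 ≡ 100^2 = 10000 ≡ 18 (mod 217)
10^8 ≡ 18^2 = 324 ≡ 107 (mod 217)
10^16 ≡ 107^2 = 11449 ≡ 165 (mod 217)
27 = 16 + 8 + 2 + 1 in binary powers of 2.
So 10^27 ≡ 165 · 107 · 100 · 10 ≡ 97 (mod 217).
Squaring chain: 97 → 78 → 8; never reaches −1, so base 10 is a Miller–Rabin witness that 217 is composite.

97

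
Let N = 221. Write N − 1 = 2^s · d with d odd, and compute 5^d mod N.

221 − 1 = 220 = 2^2 · 55, so d = 55.
5^1 ≡ 5 (mod 221)
5^2 ≡ 5^2 = 25 ≡ 25 (mod 221)
5^4 ≡ 25^2 = 625 ≡ 183 (mod 221)
5^8 ≡ 183^2 = 33489 ≡ 118 (mod 221)
5^16 ≡ 118^2 = 13924 ≡ 1 (mod 221)
5^32 ≡ 1^2 = 1 ≡ 1 (mod 221)
55 = 32 + 16 + 4 + 2 + 1 in binary powers of 2.
So 5^55 ≡ 1 · 1 · 183 · 25 · 5 ≡ 112 (mod 221).
Squaring chain: 112 → 168; never reaches −1, so base 5 is a Miller–Rabin witness that 221 is composite.

112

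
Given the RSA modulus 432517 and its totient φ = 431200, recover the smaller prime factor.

φ(n) = (p−1)(q−1) = n − (p+q) + 1, so p + q = 432517 − 431200 + 1 = 1318.
p and q are the roots of t² − 1318t + 432517 = 0.
Discriminant: 1318² − 4·432517 = 1737124 − 1730068 = 7056; √7056 = 84.
q = (1318 − 84)/2 = 617, p = (1318 + 84)/2 = 701.
Check: 617 · 701 = 432517.

617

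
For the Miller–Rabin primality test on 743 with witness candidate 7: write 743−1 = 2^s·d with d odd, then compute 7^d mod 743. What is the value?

742

743 − 1 = 742 = 2^1 · 371, so d = 371.
7^1 ≡ 7 (mod 743)
7^2 ≡ 7^2 = 49 ≡ 49 (mod 743)
7^4 ≡ 49^2 = 2401 ≡ 172 (mod 743)
7^8 ≡ 172^2 = 29584 ≡ 607 (mod 743)
7^16 ≡ 607^2 = 368449 ≡ 664 (mod 743)
7^32 ≡ 664^2 = 440896 ≡ 297 (mod 743)
7^64 ≡ 297^2 = 88209 ≡ 535 (mod 743)
7^128 ≡ 535^2 = 286225 ≡ 170 (mod 743)
7^256 ≡ 170^2 = 28900 ≡ 666 (mod 743)
371 = 256 + 64 + 32 + 16 + 2 + 1 in binary powers of 2.
So 7^371 ≡ 666 · 535 · 297 · 664 · 49 · 7 ≡ 742 (mod 743).
Since 7^d ≡ 742 (mod 743), base 7 does not prove 743 composite.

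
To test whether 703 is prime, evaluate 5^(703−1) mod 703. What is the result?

5^1 ≡ 5 (mod 703)
5^2 ≡ 5^2 = 25 ≡ 25 (mod 703)
5^4 ≡ 25^2 = 625 ≡ 625 (mod 703)
5^8 ≡ 625^2 = 390625 ≡ 460 (mod 703)
5^16 ≡ 460^2 = 211600 ≡ 700 (mod 703)
5^32 ≡ 700^2 = 490000 ≡ 9 (mod 703)
5^64 ≡ 9^2 = 81 ≡ 81 (mod 703)
5^128 ≡ 81^2 = 6561 ≡ 234 (mod 703)
5^256 ≡ 234^2 = 54756 ≡ 625 (mod 703)
5^512 ≡ 625^2 = 390625 ≡ 460 (mod 703)
702 = 512 + 128 + 32 + 16 + 8 + 4 + 2 in binary powers of 2.
So 5^702 ≡ 460 · 234 · 9 · 700 · 460 · 625 · 25 ≡ 628 (mod 703).
Since 628 ≠ 1, base 5 is a Fermat witness: 703 is composite.

628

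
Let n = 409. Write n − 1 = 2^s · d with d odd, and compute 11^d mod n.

378

409 − 1 = 408 = 2^3 · 51, so d = 51.
11^1 ≡ 11 (mod 409)
11^2 ≡ 11^2 = 121 ≡ 121 (mod 409)
11^4 ≡ 121^2 = 14641 ≡ 326 (mod 409)
11^8 ≡ 326^2 = 106276 ≡ 345 (mod 409)
11^16 ≡ 345^2 = 119025 ≡ 6 (mod 409)
11^32 ≡ 6^2 = 36 ≡ 36 (mod 409)
51 = 32 + 16 + 2 + 1 in binary powers of 2.
So 11^51 ≡ 36 · 6 · 121 · 11 ≡ 378 (mod 409).
Squaring chain: 378 → 143 → 408; reaches −1, so base 11 does not prove 409 composite.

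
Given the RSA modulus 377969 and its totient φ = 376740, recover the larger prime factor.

φ(n) = (p−1)(q−1) = n − (p+q) + 1, so p + q = 377969 − 376740 + 1 = 1230.
p and q are the roots of t² − 1230t + 377969 = 0.
Discriminant: 1230² − 4·377969 = 1512900 − 1511876 = 1024; √1024 = 32.
q = (1230 − 32)/2 = 599, p = (1230 + 32)/2 = 631.
Check: 599 · 631 = 377969.

631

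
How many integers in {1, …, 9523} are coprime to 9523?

Factor: 9523 = 89 · 107.
φ(9523) = (89−1) · (107−1) = 88 · 106 = 9328.

9328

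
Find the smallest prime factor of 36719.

36719 is odd.
Digit sum 26, not divisible by 3.
Ends in 9: not divisible by 5.
7: 36719 = 7·5245 + 4
11: 36719 = 11·3338 + 1
13: 36719 = 13·2824 + 7
17: 36719 = 17·2159 + 16
19: 36719 = 19·1932 + 11
23: 36719 = 23·1596 + 11
29: 36719 = 29·1266 + 5
31: 36719 = 31·1184 + 15
37: 36719 = 37·992 + 15
41: 36719 = 41·895 + 24
43: 36719 = 43·853 + 40
47: 36719 = 47·781 + 12
53: 36719 = 53·692 + 43
59: 36719 = 59·622 + 21
61: 36719 = 61·601 + 58
67: 36719 = 67·548 + 3
71: 36719 = 71·517 + 12
73: 36719 = 73·503

73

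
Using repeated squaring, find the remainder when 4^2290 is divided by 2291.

4^1 ≡ 4 (mod 2291)
4^2 ≡ 4^2 = 16 ≡ 16 (mod 2291)
4^4 ≡ 16^2 = 256 ≡ 256 (mod 2291)
4^8 ≡ 256^2 = 65536 ≡ 1388 (mod 2291)
4^16 ≡ 1388^2 = 1926544 ≡ 2104 (mod 2291)
4^32 ≡ 2104^2 = 4426816 ≡ 604 (mod 2291)
4^64 ≡ 604^2 = 364816 ≡ 547 (mod 2291)
4^128 ≡ 547^2 = 299209 ≡ 1379 (mod 2291)
4^256 ≡ 1379^2 = 1901641 ≡ 111 (mod 2291)
4^512 ≡ 111^2 = 12321 ≡ 866 (mod 2291)
4^1024 ≡ 866^2 = 749956 ≡ 799 (mod 2291)
4^2048 ≡ 799^2 = 638401 ≡ 1503 (mod 2291)
2290 = 2048 + 128 + 64 + 32 + 16 + 2 in binary powers of 2.
So 4^2290 ≡ 1503 · 1379 · 547 · 604 · 2104 · 16 ≡ 1591 (mod 2291).
Since 1591 ≠ 1, base 4 is a Fermat witness: 2291 is composite.

1591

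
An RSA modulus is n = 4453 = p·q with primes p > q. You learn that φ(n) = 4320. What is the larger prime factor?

φ(n) = (p−1)(q−1) = n − (p+q) + 1, so p + q = 4453 − 4320 + 1 = 134.
p and q are the roots of t² − 134t + 4453 = 0.
Discriminant: 134² − 4·4453 = 17956 − 17812 = 144; √144 = 12.
q = (134 − 12)/2 = 61, p = (134 + 12)/2 = 73.
Check: 61 · 73 = 4453.

73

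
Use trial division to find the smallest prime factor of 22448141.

71

22448141 is odd.
Digit sum 26, not divisible by 3.
Ends in 1: not divisible by 5.
7: 22448141 = 7·3206877 + 2
11: 22448141 = 11·2040740 + 1
13: 22448141 = 13·1726780 + 1
17: 22448141 = 17·1320478 + 15
19: 22448141 = 19·1181481 + 2
23: 22448141 = 23·976006 + 3
29: 22448141 = 29·774073 + 24
31: 22448141 = 31·724133 + 18
37: 22448141 = 37·606706 + 19
41: 22448141 = 41·547515 + 26
43: 22448141 = 43·522049 + 34
47: 22448141 = 47·477620 + 1
53: 22448141 = 53·423549 + 44
59: 22448141 = 59·380476 + 57
61: 22448141 = 61·368002 + 19
67: 22448141 = 67·335046 + 59
71: 22448141 = 71·316171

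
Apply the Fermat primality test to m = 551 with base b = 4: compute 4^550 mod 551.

4^1 ≡ 4 (mod 551)
4^2 ≡ 4^2 = 16 ≡ 16 (mod 551)
4^4 ≡ 16^2 = 256 ≡ 256 (mod 551)
4^8 ≡ 256^2 = 65536 ≡ 518 (mod 551)
4^16 ≡ 518^2 = 268324 ≡ 538 (mod 551)
4^32 ≡ 538^2 = 289444 ≡ 169 (mod 551)
4^64 ≡ 169^2 = 28561 ≡ 460 (mod 551)
4^128 ≡ 460^2 = 211600 ≡ 16 (mod 551)
4^256 ≡ 16^2 = 256 ≡ 256 (mod 551)
4^512 ≡ 256^2 = 65536 ≡ 518 (mod 551)
550 = 512 + 32 + 4 + 2 in binary powers of 2.
So 4^550 ≡ 518 · 169 · 256 · 16 ≡ 517 (mod 551).
Since 517 ≠ 1, base 4 is a Fermat witness: 551 is composite.

517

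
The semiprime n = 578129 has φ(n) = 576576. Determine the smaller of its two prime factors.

φ(n) = (p−1)(q−1) = n − (p+q) + 1, so p + q = 578129 − 576576 + 1 = 1554.
p and q are the roots of t² − 1554t + 578129 = 0.
Discriminant: 1554² − 4·578129 = 2414916 − 2312516 = 102400; √102400 = 320.
q = (1554 − 320)/2 = 617, p = (1554 + 320)/2 = 937.
Check: 617 · 937 = 578129.

617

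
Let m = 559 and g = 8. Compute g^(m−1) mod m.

428

8^1 ≡ 8 (mod 559)
8^2 ≡ 8^2 = 64 ≡ 64 (mod 559)
8^4 ≡ 64^2 = 4096 ≡ 183 (mod 559)
8^8 ≡ 183^2 = 33489 ≡ 508 (mod 559)
8^16 ≡ 508^2 = 258064 ≡ 365 (mod 559)
8^32 ≡ 365^2 = 133225 ≡ 183 (mod 559)
8^64 ≡ 183^2 = 33489 ≡ 508 (mod 559)
8^128 ≡ 508^2 = 258064 ≡ 365 (mod 559)
8^256 ≡ 365^2 = 133225 ≡ 183 (mod 559)
8^512 ≡ 183^2 = 33489 ≡ 508 (mod 559)
558 = 512 + 32 + 8 + 4 + 2 in binary powers of 2.
So 8^558 ≡ 508 · 183 · 508 · 183 · 64 ≡ 428 (mod 559).
Since 428 ≠ 1, base 8 is a Fermat witness: 559 is composite.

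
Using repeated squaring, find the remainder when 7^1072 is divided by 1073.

7^1 ≡ 7 (mod 1073)
7^2 ≡ 7^2 = 49 ≡ 49 (mod 1073)
7^4 ≡ 49^2 = 2401 ≡ 255 (mod 1073)
7^8 ≡ 255^2 = 65025 ≡ 645 (mod 1073)
7^16 ≡ 645^2 = 416025 ≡ 774 (mod 1073)
7^32 ≡ 774^2 = 599076 ≡ 342 (mod 1073)
7^64 ≡ 342^2 = 116964 ≡ 7 (mod 1073)
7^128 ≡ 7^2 = 49 ≡ 49 (mod 1073)
7^256 ≡ 49^2 = 2401 ≡ 255 (mod 1073)
7^512 ≡ 255^2 = 65025 ≡ 645 (mod 1073)
7^1024 ≡ 645^2 = 416025 ≡ 774 (mod 1073)
1072 = 1024 + 32 + 16 in binary powers of 2.
So 7^1072 ≡ 774 · 342 · 774 ≡ 7 (mod 1073).
Since 7 ≠ 1, base 7 is a Fermat witness: 1073 is composite.

7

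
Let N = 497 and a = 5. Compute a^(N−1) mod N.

5^1 ≡ 5 (mod 497)
5^2 ≡ 5^2 = 25 ≡ 25 (mod 497)
5^4 ≡ 25^2 = 625 ≡ 128 (mod 497)
5^8 ≡ 128^2 = 16384 ≡ 480 (mod 497)
5^16 ≡ 480^2 = 230400 ≡ 289 (mod 497)
5^32 ≡ 289^2 = 83521 ≡ 25 (mod 497)
5^64 ≡ 25^2 = 625 ≡ 128 (mod 497)
5^128 ≡ 128^2 = 16384 ≡ 480 (mod 497)
5^256 ≡ 480^2 = 230400 ≡ 289 (mod 497)
496 = 256 + 128 + 64 + 32 + 16 in binary powers of 2.
So 5^496 ≡ 289 · 480 · 128 · 25 · 289 ≡ 289 (mod 497).
Since 289 ≠ 1, base 5 is a Fermat witness: 497 is composite.

289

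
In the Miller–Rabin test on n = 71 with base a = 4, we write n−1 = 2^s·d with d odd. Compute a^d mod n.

71 − 1 = 70 = 2^1 · 35, so d = 35.
4^1 ≡ 4 (mod 71)
4^2 ≡ 4^2 = 16 ≡ 16 (mod 71)
4^4 ≡ 16^2 = 256 ≡ 43 (mod 71)
4^8 ≡ 43^2 = 1849 ≡ 3 (mod 71)
4^16 ≡ 3^2 = 9 ≡ 9 (mod 71)
4^32 ≡ 9^2 = 81 ≡ 10 (mod 71)
35 = 32 + 2 + 1 in binary powers of 2.
So 4^35 ≡ 10 · 16 · 4 ≡ 1 (mod 71).
Since 4^d ≡ 1 (mod 71), base 4 does not prove 71 composite.

1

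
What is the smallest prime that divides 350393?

350393 is odd.
Digit sum 23, not divisible by 3.
Ends in 3: not divisible by 5.
7: 350393 = 7·50056 + 1
11: 350393 = 11·31853 + 10
13: 350393 = 13·26953 + 4
17: 350393 = 17·20611 + 6
19: 350393 = 19·18441 + 14
23: 350393 = 23·15234 + 11
29: 350393 = 29·12082 + 15
31: 350393 = 31·11303

31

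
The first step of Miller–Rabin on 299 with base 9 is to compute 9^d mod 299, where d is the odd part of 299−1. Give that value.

299 − 1 = 298 = 2^1 · 149, so d = 149.
9^1 ≡ 9 (mod 299)
9^2 ≡ 9^2 = 81 ≡ 81 (mod 299)
9^4 ≡ 81^2 = 6561 ≡ 282 (mod 299)
9^8 ≡ 282^2 = 79524 ≡ 289 (mod 299)
9^16 ≡ 289^2 = 83521 ≡ 100 (mod 299)
9^32 ≡ 100^2 = 10000 ≡ 133 (mod 299)
9^64 ≡ 133^2 = 17689 ≡ 48 (mod 299)
9^128 ≡ 48^2 = 2304 ≡ 211 (mod 299)
149 = 128 + 16 + 4 + 1 in binary powers of 2.
So 9^149 ≡ 211 · 100 · 282 · 9 ≡ 3 (mod 299).
Squaring chain: 3; never reaches −1, so base 9 is a Miller–Rabin witness that 299 is composite.

3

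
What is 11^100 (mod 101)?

11^1 ≡ 11 (mod 101)
11^2 ≡ 11^2 = 121 ≡ 20 (mod 101)
11^4 ≡ 20^2 = 400 ≡ 97 (mod 101)
11^8 ≡ 97^2 = 9409 ≡ 16 (mod 101)
11^16 ≡ 16^2 = 256 ≡ 54 (mod 101)
11^32 ≡ 54^2 = 2916 ≡ 88 (mod 101)
11^64 ≡ 88^2 = 7744 ≡ 68 (mod 101)
100 = 64 + 32 + 4 in binary powers of 2.
So 11^100 ≡ 68 · 88 · 97 ≡ 1 (mod 101).
Since the result is 1, base 11 gives no evidence that 101 is composite.

1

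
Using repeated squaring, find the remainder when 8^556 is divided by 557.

1

8^1 ≡ 8 (mod 557)
8^2 ≡ 8^2 = 64 ≡ 64 (mod 557)
8^4 ≡ 64^2 = 4096 ≡ 197 (mod 557)
8^8 ≡ 197^2 = 38809 ≡ 376 (mod 557)
8^16 ≡ 376^2 = 141376 ≡ 455 (mod 557)
8^32 ≡ 455^2 = 207025 ≡ 378 (mod 557)
8^64 ≡ 378^2 = 142884 ≡ 292 (mod 557)
8^128 ≡ 292^2 = 85264 ≡ 43 (mod 557)
8^256 ≡ 43^2 = 1849 ≡ 178 (mod 557)
8^512 ≡ 178^2 = 31684 ≡ 492 (mod 557)
556 = 512 + 32 + 8 + 4 in binary powers of 2.
So 8^556 ≡ 492 · 378 · 376 · 197 ≡ 1 (mod 557).
Since the result is 1, base 8 gives no evidence that 557 is composite.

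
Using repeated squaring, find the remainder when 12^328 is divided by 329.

12^1 ≡ 12 (mod 329)
12^2 ≡ 12^2 = 144 ≡ 144 (mod 329)
12^4 ≡ 144^2 = 20736 ≡ 9 (mod 329)
12^8 ≡ 9^2 = 81 ≡ 81 (mod 329)
12^16 ≡ 81^2 = 6561 ≡ 310 (mod 329)
12^32 ≡ 310^2 = 96100 ≡ 32 (mod 329)
12^64 ≡ 32^2 = 1024 ≡ 37 (mod 329)
12^128 ≡ 37^2 = 1369 ≡ 53 (mod 329)
12^256 ≡ 53^2 = 2809 ≡ 177 (mod 329)
328 = 256 + 64 + 8 in binary powers of 2.
So 12^328 ≡ 177 · 37 · 81 ≡ 121 (mod 329).
Since 121 ≠ 1, base 12 is a Fermat witness: 329 is composite.

121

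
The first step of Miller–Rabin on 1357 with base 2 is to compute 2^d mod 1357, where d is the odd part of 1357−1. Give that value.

857

1357 − 1 = 1356 = 2^2 · 339, so d = 339.
2^1 ≡ 2 (mod 1357)
2^2 ≡ 2^2 = 4 ≡ 4 (mod 1357)
2^4 ≡ 4^2 = 16 ≡ 16 (mod 1357)
2^8 ≡ 16^2 = 256 ≡ 256 (mod 1357)
2^16 ≡ 256^2 = 65536 ≡ 400 (mod 1357)
2^32 ≡ 400^2 = 160000 ≡ 1231 (mod 1357)
2^64 ≡ 1231^2 = 1515361 ≡ 949 (mod 1357)
2^128 ≡ 949^2 = 900601 ≡ 910 (mod 1357)
2^256 ≡ 910^2 = 828100 ≡ 330 (mod 1357)
339 = 256 + 64 + 16 + 2 + 1 in binary powers of 2.
So 2^339 ≡ 330 · 949 · 400 · 4 · 2 ≡ 857 (mod 1357).
Squaring chain: 857 → 312; never reaches −1, so base 2 is a Miller–Rabin witness that 1357 is composite.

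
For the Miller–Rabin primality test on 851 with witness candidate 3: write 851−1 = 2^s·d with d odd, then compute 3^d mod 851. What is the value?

324

851 − 1 = 850 = 2^1 · 425, so d = 425.
3^1 ≡ 3 (mod 851)
3^2 ≡ 3^2 = 9 ≡ 9 (mod 851)
3^4 ≡ 9^2 = 81 ≡ 81 (mod 851)
3^8 ≡ 81^2 = 6561 ≡ 604 (mod 851)
3^16 ≡ 604^2 = 364816 ≡ 588 (mod 851)
3^32 ≡ 588^2 = 345744 ≡ 238 (mod 851)
3^64 ≡ 238^2 = 56644 ≡ 478 (mod 851)
3^128 ≡ 478^2 = 228484 ≡ 416 (mod 851)
3^256 ≡ 416^2 = 173056 ≡ 303 (mod 851)
425 = 256 + 128 + 32 + 8 + 1 in binary powers of 2.
So 3^425 ≡ 303 · 416 · 238 · 604 · 3 ≡ 324 (mod 851).
Squaring chain: 324; never reaches −1, so base 3 is a Miller–Rabin witness that 851 is composite.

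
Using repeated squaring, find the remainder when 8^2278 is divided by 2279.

8^1 ≡ 8 (mod 2279)
8^2 ≡ 8^2 = 64 ≡ 64 (mod 2279)
8^4 ≡ 64^2 = 4096 ≡ 1817 (mod 2279)
8^8 ≡ 1817^2 = 3301489 ≡ 1497 (mod 2279)
8^16 ≡ 1497^2 = 2241009 ≡ 752 (mod 2279)
8^32 ≡ 752^2 = 565504 ≡ 312 (mod 2279)
8^64 ≡ 312^2 = 97344 ≡ 1626 (mod 2279)
8^128 ≡ 1626^2 = 2643876 ≡ 236 (mod 2279)
8^256 ≡ 236^2 = 55696 ≡ 1000 (mod 2279)
8^512 ≡ 1000^2 = 1000000 ≡ 1798 (mod 2279)
8^1024 ≡ 1798^2 = 3232804 ≡ 1182 (mod 2279)
8^2048 ≡ 1182^2 = 1397124 ≡ 97 (mod 2279)
2278 = 2048 + 128 + 64 + 32 + 4 + 2 in binary powers of 2.
So 8^2278 ≡ 97 · 236 · 1626 · 312 · 1817 · 64 ≡ 520 (mod 2279).
Since 520 ≠ 1, base 8 is a Fermat witness: 2279 is composite.

520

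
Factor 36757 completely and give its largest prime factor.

89

36757 = 7 · 5251
5251 = 59 · 89
89 is prime.
So 36757 = 7 · 59 · 89; the largest prime factor is 89.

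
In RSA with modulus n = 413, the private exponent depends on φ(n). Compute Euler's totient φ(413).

Factor: 413 = 7 · 59.
φ(413) = (7−1) · (59−1) = 6 · 58 = 348.

348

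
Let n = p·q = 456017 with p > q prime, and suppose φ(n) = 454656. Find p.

φ(n) = (p−1)(q−1) = n − (p+q) + 1, so p + q = 456017 − 454656 + 1 = 1362.
p and q are the roots of t² − 1362t + 456017 = 0.
Discriminant: 1362² − 4·456017 = 1855044 − 1824068 = 30976; √30976 = 176.
q = (1362 − 176)/2 = 593, p = (1362 + 176)/2 = 769.
Check: 593 · 769 = 456017.

769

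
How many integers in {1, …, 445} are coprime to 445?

352

Factor: 445 = 5 · 89.
φ(445) = (5−1) · (89−1) = 4 · 88 = 352.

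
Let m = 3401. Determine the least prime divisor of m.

3401 is odd.
Digit sum 8, not divisible by 3.
Ends in 1: not divisible by 5.
7: 3401 = 7·485 + 6
11: 3401 = 11·309 + 2
13: 3401 = 13·261 + 8
17: 3401 = 17·200 + 1
19: 3401 = 19·179

19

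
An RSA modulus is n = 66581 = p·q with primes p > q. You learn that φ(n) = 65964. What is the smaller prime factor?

φ(n) = (p−1)(q−1) = n − (p+q) + 1, so p + q = 66581 − 65964 + 1 = 618.
p and q are the roots of t² − 618t + 66581 = 0.
Discriminant: 618² − 4·66581 = 381924 − 266324 = 115600; √115600 = 340.
q = (618 − 340)/2 = 139, p = (618 + 340)/2 = 479.
Check: 139 · 479 = 66581.

139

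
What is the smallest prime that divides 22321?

13

22321 is odd.
Digit sum 10, not divisible by 3.
Ends in 1: not divisible by 5.
7: 22321 = 7·3188 + 5
11: 22321 = 11·2029 + 2
13: 22321 = 13·1717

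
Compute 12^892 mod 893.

178

12^1 ≡ 12 (mod 893)
12^2 ≡ 12^2 = 144 ≡ 144 (mod 893)
12^4 ≡ 144^2 = 20736 ≡ 197 (mod 893)
12^8 ≡ 197^2 = 38809 ≡ 410 (mod 893)
12^16 ≡ 410^2 = 168100 ≡ 216 (mod 893)
12^32 ≡ 216^2 = 46656 ≡ 220 (mod 893)
12^64 ≡ 220^2 = 48400 ≡ 178 (mod 893)
12^128 ≡ 178^2 = 31684 ≡ 429 (mod 893)
12^256 ≡ 429^2 = 184041 ≡ 83 (mod 893)
12^512 ≡ 83^2 = 6889 ≡ 638 (mod 893)
892 = 512 + 256 + 64 + 32 + 16 + 8 + 4 in binary powers of 2.
So 12^892 ≡ 638 · 83 · 178 · 220 · 216 · 410 · 197 ≡ 178 (mod 893).
Since 178 ≠ 1, base 12 is a Fermat witness: 893 is composite.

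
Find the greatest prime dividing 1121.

1121 = 19 · 59
59 is prime.
So 1121 = 19 · 59; the largest prime factor is 59.

59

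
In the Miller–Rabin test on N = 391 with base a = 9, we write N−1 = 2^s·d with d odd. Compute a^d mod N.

391 − 1 = 390 = 2^1 · 195, so d = 195.
9^1 ≡ 9 (mod 391)
9^2 ≡ 9^2 = 81 ≡ 81 (mod 391)
9^4 ≡ 81^2 = 6561 ≡ 305 (mod 391)
9^8 ≡ 305^2 = 93025 ≡ 358 (mod 391)
9^16 ≡ 358^2 = 128164 ≡ 307 (mod 391)
9^32 ≡ 307^2 = 94249 ≡ 18 (mod 391)
9^64 ≡ 18^2 = 324 ≡ 324 (mod 391)
9^128 ≡ 324^2 = 104976 ≡ 188 (mod 391)
195 = 128 + 64 + 2 + 1 in binary powers of 2.
So 9^195 ≡ 188 · 324 · 81 · 9 ≡ 151 (mod 391).
Squaring chain: 151; never reaches −1, so base 9 is a Miller–Rabin witness that 391 is composite.

151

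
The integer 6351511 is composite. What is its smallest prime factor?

73

6351511 is odd.
Digit sum 22, not divisible by 3.
Ends in 1: not divisible by 5.
7: 6351511 = 7·907358 + 5
11: 6351511 = 11·577410 + 1
13: 6351511 = 13·488577 + 10
17: 6351511 = 17·373618 + 5
19: 6351511 = 19·334290 + 1
23: 6351511 = 23·276152 + 15
29: 6351511 = 29·219017 + 18
31: 6351511 = 31·204887 + 14
37: 6351511 = 37·171662 + 17
41: 6351511 = 41·154914 + 37
43: 6351511 = 43·147709 + 24
47: 6351511 = 47·135138 + 25
53: 6351511 = 53·119839 + 44
59: 6351511 = 59·107652 + 43
61: 6351511 = 61·104123 + 8
67: 6351511 = 67·94798 + 45
71: 6351511 = 71·89457 + 64
73: 6351511 = 73·87007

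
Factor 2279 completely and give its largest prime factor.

53

2279 = 43 · 53
53 is prime.
So 2279 = 43 · 53; the largest prime factor is 53.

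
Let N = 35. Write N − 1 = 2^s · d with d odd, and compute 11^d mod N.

16

35 − 1 = 34 = 2^1 · 17, so d = 17.
11^1 ≡ 11 (mod 35)
11^2 ≡ 11^2 = 121 ≡ 16 (mod 35)
11^4 ≡ 16^2 = 256 ≡ 11 (mod 35)
11^8 ≡ 11^2 = 121 ≡ 16 (mod 35)
11^16 ≡ 16^2 = 256 ≡ 11 (mod 35)
17 = 16 + 1 in binary powers of 2.
So 11^17 ≡ 11 · 11 ≡ 16 (mod 35).
Squaring chain: 16; never reaches −1, so base 11 is a Miller–Rabin witness that 35 is composite.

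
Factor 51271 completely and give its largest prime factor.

51271 = 11 · 4661
4661 = 59 · 79
79 is prime.
So 51271 = 11 · 59 · 79; the largest prime factor is 79.

79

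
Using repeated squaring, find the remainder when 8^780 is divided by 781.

8^1 ≡ 8 (mod 781)
8^2 ≡ 8^2 = 64 ≡ 64 (mod 781)
8^4 ≡ 64^2 = 4096 ≡ 191 (mod 781)
8^8 ≡ 191^2 = 36481 ≡ 555 (mod 781)
8^16 ≡ 555^2 = 308025 ≡ 311 (mod 781)
8^32 ≡ 311^2 = 96721 ≡ 658 (mod 781)
8^64 ≡ 658^2 = 432964 ≡ 290 (mod 781)
8^128 ≡ 290^2 = 84100 ≡ 533 (mod 781)
8^256 ≡ 533^2 = 284089 ≡ 586 (mod 781)
8^512 ≡ 586^2 = 343396 ≡ 537 (mod 781)
780 = 512 + 256 + 8 + 4 in binary powers of 2.
So 8^780 ≡ 537 · 586 · 555 · 191 ≡ 375 (mod 781).
Since 375 ≠ 1, base 8 is a Fermat witness: 781 is composite.

375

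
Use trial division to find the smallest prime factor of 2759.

31

2759 is odd.
Digit sum 23, not divisible by 3.
Ends in 9: not divisible by 5.
7: 2759 = 7·394 + 1
11: 2759 = 11·250 + 9
13: 2759 = 13·212 + 3
17: 2759 = 17·162 + 5
19: 2759 = 19·145 + 4
23: 2759 = 23·119 + 22
29: 2759 = 29·95 + 4
31: 2759 = 31·89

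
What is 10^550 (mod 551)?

237

10^1 ≡ 10 (mod 551)
10^2 ≡ 10^2 = 100 ≡ 100 (mod 551)
10^4 ≡ 100^2 = 10000 ≡ 82 (mod 551)
10^8 ≡ 82^2 = 6724 ≡ 112 (mod 551)
10^16 ≡ 112^2 = 12544 ≡ 422 (mod 551)
10^32 ≡ 422^2 = 178084 ≡ 111 (mod 551)
10^64 ≡ 111^2 = 12321 ≡ 199 (mod 551)
10^128 ≡ 199^2 = 39601 ≡ 480 (mod 551)
10^256 ≡ 480^2 = 230400 ≡ 82 (mod 551)
10^512 ≡ 82^2 = 6724 ≡ 112 (mod 551)
550 = 512 + 32 + 4 + 2 in binary powers of 2.
So 10^550 ≡ 112 · 111 · 82 · 100 ≡ 237 (mod 551).
Since 237 ≠ 1, base 10 is a Fermat witness: 551 is composite.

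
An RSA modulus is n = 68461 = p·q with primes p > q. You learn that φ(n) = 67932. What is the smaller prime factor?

223

φ(n) = (p−1)(q−1) = n − (p+q) + 1, so p + q = 68461 − 67932 + 1 = 530.
p and q are the roots of t² − 530t + 68461 = 0.
Discriminant: 530² − 4·68461 = 280900 − 273844 = 7056; √7056 = 84.
q = (530 − 84)/2 = 223, p = (530 + 84)/2 = 307.
Check: 223 · 307 = 68461.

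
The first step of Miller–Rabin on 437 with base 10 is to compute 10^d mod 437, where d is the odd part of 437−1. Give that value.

437 − 1 = 436 = 2^2 · 109, so d = 109.
10^1 ≡ 10 (mod 437)
10^2 ≡ 10^2 = 100 ≡ 100 (mod 437)
10^4 ≡ 100^2 = 10000 ≡ 386 (mod 437)
10^8 ≡ 386^2 = 148996 ≡ 416 (mod 437)
10^16 ≡ 416^2 = 173056 ≡ 4 (mod 437)
10^32 ≡ 4^2 = 16 ≡ 16 (mod 437)
10^64 ≡ 16^2 = 256 ≡ 256 (mod 437)
109 = 64 + 32 + 8 + 4 + 1 in binary powers of 2.
So 10^109 ≡ 256 · 16 · 416 · 386 · 10 ≡ 352 (mod 437).
Squaring chain: 352 → 233; never reaches −1, so base 10 is a Miller–Rabin witness that 437 is composite.

352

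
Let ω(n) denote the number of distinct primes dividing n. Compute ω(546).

546 = 2 · 273
273 = 3 · 91
91 = 7 · 13
546 = 2 · 3 · 7 · 13, which has 4 distinct prime factors.

4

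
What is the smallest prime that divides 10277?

43

10277 is odd.
Digit sum 17, not divisible by 3.
Ends in 7: not divisible by 5.
7: 10277 = 7·1468 + 1
11: 10277 = 11·934 + 3
13: 10277 = 13·790 + 7
17: 10277 = 17·604 + 9
19: 10277 = 19·540 + 17
23: 10277 = 23·446 + 19
29: 10277 = 29·354 + 11
31: 10277 = 31·331 + 16
37: 10277 = 37·277 + 28
41: 10277 = 41·250 + 27
43: 10277 = 43·239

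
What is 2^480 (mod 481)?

2^1 ≡ 2 (mod 481)
2^2 ≡ 2^2 = 4 ≡ 4 (mod 481)
2^4 ≡ 4^2 = 16 ≡ 16 (mod 481)
2^8 ≡ 16^2 = 256 ≡ 256 (mod 481)
2^16 ≡ 256^2 = 65536 ≡ 120 (mod 481)
2^32 ≡ 120^2 = 14400 ≡ 451 (mod 481)
2^64 ≡ 451^2 = 203401 ≡ 419 (mod 481)
2^128 ≡ 419^2 = 175561 ≡ 477 (mod 481)
2^256 ≡ 477^2 = 227529 ≡ 16 (mod 481)
480 = 256 + 128 + 64 + 32 in binary powers of 2.
So 2^480 ≡ 16 · 477 · 419 · 451 ≡ 248 (mod 481).
Since 248 ≠ 1, base 2 is a Fermat witness: 481 is composite.

248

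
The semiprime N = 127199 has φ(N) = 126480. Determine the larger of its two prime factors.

φ(n) = (p−1)(q−1) = n − (p+q) + 1, so p + q = 127199 − 126480 + 1 = 720.
p and q are the roots of t² − 720t + 127199 = 0.
Discriminant: 720² − 4·127199 = 518400 − 508796 = 9604; √9604 = 98.
q = (720 − 98)/2 = 311, p = (720 + 98)/2 = 409.
Check: 311 · 409 = 127199.

409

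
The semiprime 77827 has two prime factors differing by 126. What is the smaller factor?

Since p = q + 126, we have 77827 = q(q + 126), so q² + 126q − 77827 = 0.
Discriminant: 126² + 4·77827 = 15876 + 311308 = 327184; √327184 = 572.
q = (−126 + 572)/2 = 223, and p = q + 126 = 349.
Check: 223 · 349 = 77827.

223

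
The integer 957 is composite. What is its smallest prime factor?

957 is odd.
Digit sum 21, divisible by 3.

3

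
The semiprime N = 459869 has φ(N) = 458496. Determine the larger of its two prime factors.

φ(n) = (p−1)(q−1) = n − (p+q) + 1, so p + q = 459869 − 458496 + 1 = 1374.
p and q are the roots of t² − 1374t + 459869 = 0.
Discriminant: 1374² − 4·459869 = 1887876 − 1839476 = 48400; √48400 = 220.
q = (1374 − 220)/2 = 577, p = (1374 + 220)/2 = 797.
Check: 577 · 797 = 459869.

797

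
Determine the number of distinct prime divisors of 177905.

5

177905 = 5 · 35581
35581 = 7 · 5083
5083 = 13 · 391
391 = 17 · 23
177905 = 5 · 7 · 13 · 17 · 23, which has 5 distinct prime factors.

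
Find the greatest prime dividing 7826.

7826 = 2 · 3913
3913 = 7 · 559
559 = 13 · 43
43 is prime.
So 7826 = 2 · 7 · 13 · 43; the largest prime factor is 43.

43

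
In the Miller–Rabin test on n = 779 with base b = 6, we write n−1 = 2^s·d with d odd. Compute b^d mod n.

779 − 1 = 778 = 2^1 · 389, so d = 389.
6^1 ≡ 6 (mod 779)
6^2 ≡ 6^2 = 36 ≡ 36 (mod 779)
6^4 ≡ 36^2 = 1296 ≡ 517 (mod 779)
6^8 ≡ 517^2 = 267289 ≡ 92 (mod 779)
6^16 ≡ 92^2 = 8464 ≡ 674 (mod 779)
6^32 ≡ 674^2 = 454276 ≡ 119 (mod 779)
6^64 ≡ 119^2 = 14161 ≡ 139 (mod 779)
6^128 ≡ 139^2 = 19321 ≡ 625 (mod 779)
6^256 ≡ 625^2 = 390625 ≡ 346 (mod 779)
389 = 256 + 128 + 4 + 1 in binary powers of 2.
So 6^389 ≡ 346 · 625 · 517 · 6 ≡ 473 (mod 779).
Squaring chain: 473; never reaches −1, so base 6 is a Miller–Rabin witness that 779 is composite.

473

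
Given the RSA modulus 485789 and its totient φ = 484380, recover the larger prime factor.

φ(n) = (p−1)(q−1) = n − (p+q) + 1, so p + q = 485789 − 484380 + 1 = 1410.
p and q are the roots of t² − 1410t + 485789 = 0.
Discriminant: 1410² − 4·485789 = 1988100 − 1943156 = 44944; √44944 = 212.
q = (1410 − 212)/2 = 599, p = (1410 + 212)/2 = 811.
Check: 599 · 811 = 485789.

811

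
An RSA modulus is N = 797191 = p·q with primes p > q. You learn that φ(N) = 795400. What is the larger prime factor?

φ(n) = (p−1)(q−1) = n − (p+q) + 1, so p + q = 797191 − 795400 + 1 = 1792.
p and q are the roots of t² − 1792t + 797191 = 0.
Discriminant: 1792² − 4·797191 = 3211264 − 3188764 = 22500; √22500 = 150.
q = (1792 − 150)/2 = 821, p = (1792 + 150)/2 = 971.
Check: 821 · 971 = 797191.

971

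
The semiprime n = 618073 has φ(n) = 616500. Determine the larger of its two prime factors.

φ(n) = (p−1)(q−1) = n − (p+q) + 1, so p + q = 618073 − 616500 + 1 = 1574.
p and q are the roots of t² − 1574t + 618073 = 0.
Discriminant: 1574² − 4·618073 = 2477476 − 2472292 = 5184; √5184 = 72.
q = (1574 − 72)/2 = 751, p = (1574 + 72)/2 = 823.
Check: 751 · 823 = 618073.

823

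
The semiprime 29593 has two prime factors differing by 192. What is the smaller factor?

Since p = q + 192, we have 29593 = q(q + 192), so q² + 192q − 29593 = 0.
Discriminant: 192² + 4·29593 = 36864 + 118372 = 155236; √155236 = 394.
q = (−192 + 394)/2 = 101, and p = q + 192 = 293.
Check: 101 · 293 = 29593.

101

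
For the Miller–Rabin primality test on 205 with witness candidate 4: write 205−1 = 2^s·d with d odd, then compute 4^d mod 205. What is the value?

4

205 − 1 = 204 = 2^2 · 51, so d = 51.
4^1 ≡ 4 (mod 205)
4^2 ≡ 4^2 = 16 ≡ 16 (mod 205)
4^4 ≡ 16^2 = 256 ≡ 51 (mod 205)
4^8 ≡ 51^2 = 2601 ≡ 141 (mod 205)
4^16 ≡ 141^2 = 19881 ≡ 201 (mod 205)
4^32 ≡ 201^2 = 40401 ≡ 16 (mod 205)
51 = 32 + 16 + 2 + 1 in binary powers of 2.
So 4^51 ≡ 16 · 201 · 16 · 4 ≡ 4 (mod 205).
Squaring chain: 4 → 16; never reaches −1, so base 4 is a Miller–Rabin witness that 205 is composite.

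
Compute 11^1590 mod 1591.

1000

11^1 ≡ 11 (mod 1591)
11^2 ≡ 11^2 = 121 ≡ 121 (mod 1591)
11^4 ≡ 121^2 = 14641 ≡ 322 (mod 1591)
11^8 ≡ 322^2 = 103684 ≡ 269 (mod 1591)
11^16 ≡ 269^2 = 72361 ≡ 766 (mod 1591)
11^32 ≡ 766^2 = 586756 ≡ 1268 (mod 1591)
11^64 ≡ 1268^2 = 1607824 ≡ 914 (mod 1591)
11^128 ≡ 914^2 = 835396 ≡ 121 (mod 1591)
11^256 ≡ 121^2 = 14641 ≡ 322 (mod 1591)
11^512 ≡ 322^2 = 103684 ≡ 269 (mod 1591)
11^1024 ≡ 269^2 = 72361 ≡ 766 (mod 1591)
1590 = 1024 + 512 + 32 + 16 + 4 + 2 in binary powers of 2.
So 11^1590 ≡ 766 · 269 · 1268 · 766 · 322 · 121 ≡ 1000 (mod 1591).
Since 1000 ≠ 1, base 11 is a Fermat witness: 1591 is composite.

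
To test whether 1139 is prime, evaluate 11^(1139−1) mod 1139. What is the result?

11^1 ≡ 11 (mod 1139)
11^2 ≡ 11^2 = 121 ≡ 121 (mod 1139)
11^4 ≡ 121^2 = 14641 ≡ 973 (mod 1139)
11^8 ≡ 973^2 = 946729 ≡ 220 (mod 1139)
11^16 ≡ 220^2 = 48400 ≡ 562 (mod 1139)
11^32 ≡ 562^2 = 315844 ≡ 341 (mod 1139)
11^64 ≡ 341^2 = 116281 ≡ 103 (mod 1139)
11^128 ≡ 103^2 = 10609 ≡ 358 (mod 1139)
11^256 ≡ 358^2 = 128164 ≡ 596 (mod 1139)
11^512 ≡ 596^2 = 355216 ≡ 987 (mod 1139)
11^1024 ≡ 987^2 = 974169 ≡ 324 (mod 1139)
1138 = 1024 + 64 + 32 + 16 + 2 in binary powers of 2.
So 11^1138 ≡ 324 · 103 · 341 · 562 · 121 ≡ 495 (mod 1139).
Since 495 ≠ 1, base 11 is a Fermat witness: 1139 is composite.

495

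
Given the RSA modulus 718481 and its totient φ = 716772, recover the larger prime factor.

φ(n) = (p−1)(q−1) = n − (p+q) + 1, so p + q = 718481 − 716772 + 1 = 1710.
p and q are the roots of t² − 1710t + 718481 = 0.
Discriminant: 1710² − 4·718481 = 2924100 − 2873924 = 50176; √50176 = 224.
q = (1710 − 224)/2 = 743, p = (1710 + 224)/2 = 967.
Check: 743 · 967 = 718481.

967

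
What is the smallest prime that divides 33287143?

33287143 is odd.
Digit sum 31, not divisible by 3.
Ends in 3: not divisible by 5.
7: 33287143 = 7·4755306 + 1
11: 33287143 = 11·3026103 + 10
13: 33287143 = 13·2560549 + 6
17: 33287143 = 17·1958067 + 4
19: 33287143 = 19·1751954 + 17
23: 33287143 = 23·1447267 + 2
29: 33287143 = 29·1147832 + 15
31: 33287143 = 31·1073778 + 25
37: 33287143 = 37·899652 + 19
41: 33287143 = 41·811881 + 22
43: 33287143 = 43·774119 + 26
47: 33287143 = 47·708237 + 4
53: 33287143 = 53·628059 + 16
59: 33287143 = 59·564188 + 51
61: 33287143 = 61·545690 + 53
67: 33287143 = 67·496823 + 2
71: 33287143 = 71·468833

71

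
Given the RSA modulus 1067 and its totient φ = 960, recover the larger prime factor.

φ(n) = (p−1)(q−1) = n − (p+q) + 1, so p + q = 1067 − 960 + 1 = 108.
p and q are the roots of t² − 108t + 1067 = 0.
Discriminant: 108² − 4·1067 = 11664 − 4268 = 7396; √7396 = 86.
q = (108 − 86)/2 = 11, p = (108 + 86)/2 = 97.
Check: 11 · 97 = 1067.

97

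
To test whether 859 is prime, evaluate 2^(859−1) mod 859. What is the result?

2^1 ≡ 2 (mod 859)
2^2 ≡ 2^2 = 4 ≡ 4 (mod 859)
2^4 ≡ 4^2 = 16 ≡ 16 (mod 859)
2^8 ≡ 16^2 = 256 ≡ 256 (mod 859)
2^16 ≡ 256^2 = 65536 ≡ 252 (mod 859)
2^32 ≡ 252^2 = 63504 ≡ 797 (mod 859)
2^64 ≡ 797^2 = 635209 ≡ 408 (mod 859)
2^128 ≡ 408^2 = 166464 ≡ 677 (mod 859)
2^256 ≡ 677^2 = 458329 ≡ 482 (mod 859)
2^512 ≡ 482^2 = 232324 ≡ 394 (mod 859)
858 = 512 + 256 + 64 + 16 + 8 + 2 in binary powers of 2.
So 2^858 ≡ 394 · 482 · 408 · 252 · 256 · 4 ≡ 1 (mod 859).
Since the result is 1, base 2 gives no evidence that 859 is composite.

1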